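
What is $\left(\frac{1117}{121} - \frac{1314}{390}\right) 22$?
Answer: $\frac{92212}{715} \approx 128.97$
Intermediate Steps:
$\left(\frac{1117}{121} - \frac{1314}{390}\right) 22 = \left(1117 \cdot \frac{1}{121} - \frac{219}{65}\right) 22 = \left(\frac{1117}{121} - \frac{219}{65}\right) 22 = \frac{46106}{7865} \cdot 22 = \frac{92212}{715}$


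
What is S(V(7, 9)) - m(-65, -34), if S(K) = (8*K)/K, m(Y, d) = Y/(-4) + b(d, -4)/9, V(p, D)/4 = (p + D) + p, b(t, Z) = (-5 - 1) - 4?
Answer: -257/36 ≈ -7.1389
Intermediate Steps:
b(t, Z) = -10 (b(t, Z) = -6 - 4 = -10)
V(p, D) = 4*D + 8*p (V(p, D) = 4*((p + D) + p) = 4*((D + p) + p) = 4*(D + 2*p) = 4*D + 8*p)
m(Y, d) = -10/9 - Y/4 (m(Y, d) = Y/(-4) - 10/9 = Y*(-¼) - 10*⅑ = -Y/4 - 10/9 = -10/9 - Y/4)
S(K) = 8
S(V(7, 9)) - m(-65, -34) = 8 - (-10/9 - ¼*(-65)) = 8 - (-10/9 + 65/4) = 8 - 1*545/36 = 8 - 545/36 = -257/36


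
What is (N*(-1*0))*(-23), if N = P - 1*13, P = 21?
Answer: 0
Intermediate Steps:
N = 8 (N = 21 - 1*13 = 21 - 13 = 8)
(N*(-1*0))*(-23) = (8*(-1*0))*(-23) = (8*0)*(-23) = 0*(-23) = 0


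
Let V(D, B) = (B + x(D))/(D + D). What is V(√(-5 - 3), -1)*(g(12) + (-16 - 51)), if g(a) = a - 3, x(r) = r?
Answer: -29 - 29*I*√2/4 ≈ -29.0 - 10.253*I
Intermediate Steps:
V(D, B) = (B + D)/(2*D) (V(D, B) = (B + D)/(D + D) = (B + D)/((2*D)) = (B + D)*(1/(2*D)) = (B + D)/(2*D))
g(a) = -3 + a
V(√(-5 - 3), -1)*(g(12) + (-16 - 51)) = ((-1 + √(-5 - 3))/(2*(√(-5 - 3))))*((-3 + 12) + (-16 - 51)) = ((-1 + √(-8))/(2*(√(-8))))*(9 - 67) = ((-1 + 2*I*√2)/(2*((2*I*√2))))*(-58) = ((-I*√2/4)*(-1 + 2*I*√2)/2)*(-58) = -I*√2*(-1 + 2*I*√2)/8*(-58) = 29*I*√2*(-1 + 2*I*√2)/4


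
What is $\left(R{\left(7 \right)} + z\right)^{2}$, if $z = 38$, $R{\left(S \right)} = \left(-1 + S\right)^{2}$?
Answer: $5476$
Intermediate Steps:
$\left(R{\left(7 \right)} + z\right)^{2} = \left(\left(-1 + 7\right)^{2} + 38\right)^{2} = \left(6^{2} + 38\right)^{2} = \left(36 + 38\right)^{2} = 74^{2} = 5476$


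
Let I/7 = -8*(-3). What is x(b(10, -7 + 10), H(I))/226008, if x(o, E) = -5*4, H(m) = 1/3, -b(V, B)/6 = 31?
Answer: -5/56502 ≈ -8.8492e-5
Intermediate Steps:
b(V, B) = -186 (b(V, B) = -6*31 = -186)
I = 168 (I = 7*(-8*(-3)) = 7*24 = 168)
H(m) = ⅓
x(o, E) = -20
x(b(10, -7 + 10), H(I))/226008 = -20/226008 = -20*1/226008 = -5/56502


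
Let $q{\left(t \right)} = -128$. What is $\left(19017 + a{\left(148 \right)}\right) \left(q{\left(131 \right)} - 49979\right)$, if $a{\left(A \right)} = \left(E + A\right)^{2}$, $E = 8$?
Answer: $-2172288771$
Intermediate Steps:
$a{\left(A \right)} = \left(8 + A\right)^{2}$
$\left(19017 + a{\left(148 \right)}\right) \left(q{\left(131 \right)} - 49979\right) = \left(19017 + \left(8 + 148\right)^{2}\right) \left(-128 - 49979\right) = \left(19017 + 156^{2}\right) \left(-50107\right) = \left(19017 + 24336\right) \left(-50107\right) = 43353 \left(-50107\right) = -2172288771$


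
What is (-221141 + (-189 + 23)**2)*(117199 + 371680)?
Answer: -94639641215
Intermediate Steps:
(-221141 + (-189 + 23)**2)*(117199 + 371680) = (-221141 + (-166)**2)*488879 = (-221141 + 27556)*488879 = -193585*488879 = -94639641215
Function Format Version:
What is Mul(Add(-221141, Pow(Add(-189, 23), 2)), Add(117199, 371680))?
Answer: -94639641215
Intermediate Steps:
Mul(Add(-221141, Pow(Add(-189, 23), 2)), Add(117199, 371680)) = Mul(Add(-221141, Pow(-166, 2)), 488879) = Mul(Add(-221141, 27556), 488879) = Mul(-193585, 488879) = -94639641215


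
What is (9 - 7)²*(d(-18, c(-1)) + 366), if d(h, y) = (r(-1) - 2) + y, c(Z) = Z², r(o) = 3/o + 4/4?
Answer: 1452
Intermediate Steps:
r(o) = 1 + 3/o (r(o) = 3/o + 4*(¼) = 3/o + 1 = 1 + 3/o)
d(h, y) = -4 + y (d(h, y) = ((3 - 1)/(-1) - 2) + y = (-1*2 - 2) + y = (-2 - 2) + y = -4 + y)
(9 - 7)²*(d(-18, c(-1)) + 366) = (9 - 7)²*((-4 + (-1)²) + 366) = 2²*((-4 + 1) + 366) = 4*(-3 + 366) = 4*363 = 1452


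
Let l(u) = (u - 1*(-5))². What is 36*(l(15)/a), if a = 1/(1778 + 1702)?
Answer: 50112000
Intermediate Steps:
l(u) = (5 + u)² (l(u) = (u + 5)² = (5 + u)²)
a = 1/3480 ≈ 0.00028736
36*(l(15)/a) = 36*((5 + 15)²/(1/3480)) = 36*(20²*3480) = 36*(400*3480) = 36*1392000 = 50112000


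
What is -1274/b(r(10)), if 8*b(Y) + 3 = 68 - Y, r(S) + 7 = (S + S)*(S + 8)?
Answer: 637/18 ≈ 35.389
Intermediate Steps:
r(S) = -7 + 2*S*(8 + S) (r(S) = -7 + (S + S)*(S + 8) = -7 + (2*S)*(8 + S) = -7 + 2*S*(8 + S))
b(Y) = 65/8 - Y/8 (b(Y) = -3/8 + (68 - Y)/8 = -3/8 + (17/2 - Y/8) = 65/8 - Y/8)
-1274/b(r(10)) = -1274/(65/8 - (-7 + 2*10² + 16*10)/8) = -1274/(65/8 - (-7 + 2*100 + 160)/8) = -1274/(65/8 - (-7 + 200 + 160)/8) = -1274/(65/8 - ⅛*353) = -1274/(65/8 - 353/8) = -1274/(-36) = -1274*(-1/36) = 637/18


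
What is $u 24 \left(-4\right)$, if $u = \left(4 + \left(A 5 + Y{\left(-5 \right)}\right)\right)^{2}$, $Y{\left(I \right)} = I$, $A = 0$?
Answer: $-96$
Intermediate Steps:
$u = 1$ ($u = \left(4 + \left(0 \cdot 5 - 5\right)\right)^{2} = \left(4 + \left(0 - 5\right)\right)^{2} = \left(4 - 5\right)^{2} = \left(-1\right)^{2} = 1$)
$u 24 \left(-4\right) = 1 \cdot 24 \left(-4\right) = 24 \left(-4\right) = -96$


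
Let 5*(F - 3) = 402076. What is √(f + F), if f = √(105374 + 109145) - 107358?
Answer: √(-673495 + 25*√214519)/5 ≈ 162.72*I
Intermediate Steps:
F = 402091/5 (F = 3 + (⅕)*402076 = 3 + 402076/5 = 402091/5 ≈ 80418.)
f = -107358 + √214519 (f = √214519 - 107358 = -107358 + √214519 ≈ -1.0689e+5)
√(f + F) = √((-107358 + √214519) + 402091/5) = √(-134699/5 + √214519)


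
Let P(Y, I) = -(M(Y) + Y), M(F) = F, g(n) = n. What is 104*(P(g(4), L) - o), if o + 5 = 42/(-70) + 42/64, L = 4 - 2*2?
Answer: -6357/20 ≈ -317.85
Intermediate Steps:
L = 0 (L = 4 - 4 = 0)
P(Y, I) = -2*Y (P(Y, I) = -(Y + Y) = -2*Y)
o = -791/160 (o = -5 + (42/(-70) + 42/64) = -5 + (42*(-1/70) + 42*(1/64)) = -5 + (-3/5 + 21/32) = -5 + 9/160 = -791/160 ≈ -4.9437)
104*(P(g(4), L) - o) = 104*(-2*4 - 1*(-791/160)) = 104*(-8 + 791/160) = 104*(-489/160) = -6357/20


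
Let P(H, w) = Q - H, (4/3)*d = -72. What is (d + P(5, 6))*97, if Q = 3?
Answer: -5432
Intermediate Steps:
d = -54 (d = (¾)*(-72) = -54)
P(H, w) = 3 - H
(d + P(5, 6))*97 = (-54 + (3 - 1*5))*97 = (-54 + (3 - 5))*97 = (-54 - 2)*97 = -56*97 = -5432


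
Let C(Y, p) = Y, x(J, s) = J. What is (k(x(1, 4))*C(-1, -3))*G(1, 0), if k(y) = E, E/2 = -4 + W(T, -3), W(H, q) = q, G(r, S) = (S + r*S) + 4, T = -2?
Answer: 56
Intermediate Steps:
G(r, S) = 4 + S + S*r (G(r, S) = (S + S*r) + 4 = 4 + S + S*r)
E = -14 (E = 2*(-4 - 3) = 2*(-7) = -14)
k(y) = -14
(k(x(1, 4))*C(-1, -3))*G(1, 0) = (-14*(-1))*(4 + 0 + 0*1) = 14*(4 + 0 + 0) = 14*4 = 56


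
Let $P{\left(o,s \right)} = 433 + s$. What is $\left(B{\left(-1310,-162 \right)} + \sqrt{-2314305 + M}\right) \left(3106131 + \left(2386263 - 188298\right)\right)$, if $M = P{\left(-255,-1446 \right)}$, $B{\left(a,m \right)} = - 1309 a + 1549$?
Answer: $9103626824544 + 5304096 i \sqrt{2315318} \approx 9.1036 \cdot 10^{12} + 8.0708 \cdot 10^{9} i$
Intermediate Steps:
$B{\left(a,m \right)} = 1549 - 1309 a$
$M = -1013$ ($M = 433 - 1446 = -1013$)
$\left(B{\left(-1310,-162 \right)} + \sqrt{-2314305 + M}\right) \left(3106131 + \left(2386263 - 188298\right)\right) = \left(\left(1549 - -1714790\right) + \sqrt{-2314305 - 1013}\right) \left(3106131 + \left(2386263 - 188298\right)\right) = \left(\left(1549 + 1714790\right) + \sqrt{-2315318}\right) \left(3106131 + \left(2386263 - 188298\right)\right) = \left(1716339 + i \sqrt{2315318}\right) \left(3106131 + 2197965\right) = \left(1716339 + i \sqrt{2315318}\right) 5304096 = 9103626824544 + 5304096 i \sqrt{2315318}$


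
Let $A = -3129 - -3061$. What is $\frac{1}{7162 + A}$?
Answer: $\frac{1}{7094} \approx 0.00014096$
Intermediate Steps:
$A = -68$ ($A = -3129 + 3061 = -68$)
$\frac{1}{7162 + A} = \frac{1}{7162 - 68} = \frac{1}{7094}$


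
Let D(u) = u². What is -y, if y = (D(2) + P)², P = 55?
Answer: -3481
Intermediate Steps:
y = 3481 (y = (2² + 55)² = (4 + 55)² = 59² = 3481)
-y = -1*3481 = -3481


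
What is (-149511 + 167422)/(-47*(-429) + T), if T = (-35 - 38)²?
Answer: 17911/25492 ≈ 0.70261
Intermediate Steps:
T = 5329 (T = (-73)² = 5329)
(-149511 + 167422)/(-47*(-429) + T) = (-149511 + 167422)/(-47*(-429) + 5329) = 17911/(20163 + 5329) = 17911/25492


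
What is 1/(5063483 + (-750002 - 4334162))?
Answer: -1/20681 ≈ -4.8354e-5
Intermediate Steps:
1/(5063483 + (-750002 - 4334162)) = 1/(5063483 - 5084164) = 1/(-20681) = -1/20681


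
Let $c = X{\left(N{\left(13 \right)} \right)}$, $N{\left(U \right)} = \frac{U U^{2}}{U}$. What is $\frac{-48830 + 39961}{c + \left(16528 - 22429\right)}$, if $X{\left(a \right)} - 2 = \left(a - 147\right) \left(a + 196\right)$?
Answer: $- \frac{8869}{2131} \approx -4.1619$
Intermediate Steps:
$N{\left(U \right)} = U^{2}$ ($N{\left(U \right)} = \frac{U^{3}}{U} = U^{2}$)
$X{\left(a \right)} = 2 + \left(-147 + a\right) \left(196 + a\right)$ ($X{\left(a \right)} = 2 + \left(a - 147\right) \left(a + 196\right) = 2 + \left(-147 + a\right) \left(196 + a\right)$)
$c = 8032$ ($c = -28810 + \left(13^{2}\right)^{2} + 49 \cdot 13^{2} = -28810 + 169^{2} + 49 \cdot 169 = -28810 + 28561 + 8281 = 8032$)
$\frac{-48830 + 39961}{c + \left(16528 - 22429\right)} = \frac{-48830 + 39961}{8032 + \left(16528 - 22429\right)} = - \frac{8869}{8032 + \left(16528 - 22429\right)} = - \frac{8869}{8032 - 5901} = - \frac{8869}{2131}$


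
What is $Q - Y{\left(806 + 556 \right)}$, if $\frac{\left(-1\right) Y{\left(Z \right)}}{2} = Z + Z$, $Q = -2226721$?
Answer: $-2221273$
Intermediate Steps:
$Y{\left(Z \right)} = - 4 Z$ ($Y{\left(Z \right)} = - 2 \left(Z + Z\right) = - 2 \cdot 2 Z = - 4 Z$)
$Q - Y{\left(806 + 556 \right)} = -2226721 - - 4 \left(806 + 556\right) = -2226721 - \left(-4\right) 1362 = -2226721 - -5448 = -2226721 + 5448 = -2221273$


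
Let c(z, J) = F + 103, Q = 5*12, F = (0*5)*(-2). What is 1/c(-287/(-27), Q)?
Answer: 1/103 ≈ 0.0097087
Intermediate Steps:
F = 0 (F = 0*(-2) = 0)
Q = 60
c(z, J) = 103 (c(z, J) = 0 + 103 = 103)
1/c(-287/(-27), Q) = 1/103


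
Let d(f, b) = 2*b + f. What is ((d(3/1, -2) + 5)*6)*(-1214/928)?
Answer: -1821/58 ≈ -31.397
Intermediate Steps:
d(f, b) = f + 2*b
((d(3/1, -2) + 5)*6)*(-1214/928) = (((3/1 + 2*(-2)) + 5)*6)*(-1214/928) = (((3*1 - 4) + 5)*6)*(-1214*1/928) = (((3 - 4) + 5)*6)*(-607/464) = ((-1 + 5)*6)*(-607/464) = (4*6)*(-607/464) = 24*(-607/464) = -1821/58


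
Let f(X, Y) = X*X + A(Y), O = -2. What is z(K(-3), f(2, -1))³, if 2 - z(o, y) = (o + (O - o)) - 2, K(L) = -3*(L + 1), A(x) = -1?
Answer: 216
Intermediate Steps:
f(X, Y) = -1 + X² (f(X, Y) = X*X - 1 = X² - 1 = -1 + X²)
K(L) = -3 - 3*L (K(L) = -3*(1 + L) = -3 - 3*L)
z(o, y) = 6 (z(o, y) = 2 - ((o + (-2 - o)) - 2) = 2 - (-2 - 2) = 2 - 1*(-4) = 2 + 4 = 6)
z(K(-3), f(2, -1))³ = 6³ = 216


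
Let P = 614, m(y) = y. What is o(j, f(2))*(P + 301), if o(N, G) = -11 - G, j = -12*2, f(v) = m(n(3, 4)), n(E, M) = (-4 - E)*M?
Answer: 15555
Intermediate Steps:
n(E, M) = M*(-4 - E)
f(v) = -28 (f(v) = -1*4*(4 + 3) = -1*4*7 = -28)
j = -24
o(j, f(2))*(P + 301) = (-11 - 1*(-28))*(614 + 301) = (-11 + 28)*915 = 17*915 = 15555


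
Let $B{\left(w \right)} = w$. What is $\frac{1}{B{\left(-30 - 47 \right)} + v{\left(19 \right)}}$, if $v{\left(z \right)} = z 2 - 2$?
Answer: $- \frac{1}{41} \approx -0.02439$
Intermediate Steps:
$v{\left(z \right)} = -2 + 2 z$ ($v{\left(z \right)} = 2 z - 2 = -2 + 2 z$)
$\frac{1}{B{\left(-30 - 47 \right)} + v{\left(19 \right)}} = \frac{1}{\left(-30 - 47\right) + \left(-2 + 2 \cdot 19\right)} = \frac{1}{\left(-30 - 47\right) + \left(-2 + 38\right)} = \frac{1}{-77 + 36} = \frac{1}{-41} = - \frac{1}{41}$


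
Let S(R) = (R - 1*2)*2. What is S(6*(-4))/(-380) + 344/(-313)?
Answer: -28611/29735 ≈ -0.96220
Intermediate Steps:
S(R) = -4 + 2*R (S(R) = (R - 2)*2 = (-2 + R)*2 = -4 + 2*R)
S(6*(-4))/(-380) + 344/(-313) = (-4 + 2*(6*(-4)))/(-380) + 344/(-313) = (-4 + 2*(-24))*(-1/380) + 344*(-1/313) = (-4 - 48)*(-1/380) - 344/313 = -52*(-1/380) - 344/313 = 13/95 - 344/313 = -28611/29735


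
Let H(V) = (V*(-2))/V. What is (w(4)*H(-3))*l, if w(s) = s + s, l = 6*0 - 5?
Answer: 80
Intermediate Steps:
l = -5 (l = 0 - 5 = -5)
w(s) = 2*s
H(V) = -2 (H(V) = (-2*V)/V = -2)
(w(4)*H(-3))*l = ((2*4)*(-2))*(-5) = (8*(-2))*(-5) = -16*(-5) = 80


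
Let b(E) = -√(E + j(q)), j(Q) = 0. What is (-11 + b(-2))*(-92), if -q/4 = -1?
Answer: 1012 + 92*I*√2 ≈ 1012.0 + 130.11*I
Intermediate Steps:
q = 4 (q = -4*(-1) = 4)
b(E) = -√E (b(E) = -√(E + 0) = -√E)
(-11 + b(-2))*(-92) = (-11 - √(-2))*(-92) = (-11 - I*√2)*(-92) = 1012 + 92*I*√2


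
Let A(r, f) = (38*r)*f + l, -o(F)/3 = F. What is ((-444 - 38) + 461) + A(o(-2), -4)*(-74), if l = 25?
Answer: 65617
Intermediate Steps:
o(F) = -3*F
A(r, f) = 25 + 38*f*r (A(r, f) = (38*r)*f + 25 = 38*f*r + 25 = 25 + 38*f*r)
((-444 - 38) + 461) + A(o(-2), -4)*(-74) = ((-444 - 38) + 461) + (25 + 38*(-4)*(-3*(-2)))*(-74) = (-482 + 461) + (25 + 38*(-4)*6)*(-74) = -21 + (25 - 912)*(-74) = -21 - 887*(-74) = -21 + 65638 = 65617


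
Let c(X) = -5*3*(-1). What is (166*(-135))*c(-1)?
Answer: -336150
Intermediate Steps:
c(X) = 15 (c(X) = -15*(-1) = 15)
(166*(-135))*c(-1) = (166*(-135))*15 = -22410*15 = -336150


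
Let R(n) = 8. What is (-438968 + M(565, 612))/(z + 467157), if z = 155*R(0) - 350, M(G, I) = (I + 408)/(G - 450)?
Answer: -10096060/10765081 ≈ -0.93785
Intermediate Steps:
M(G, I) = (408 + I)/(-450 + G)
z = 890 (z = 155*8 - 350 = 1240 - 350 = 890)
(-438968 + M(565, 612))/(z + 467157) = (-438968 + (408 + 612)/(-450 + 565))/(890 + 467157) = (-438968 + 1020/115)/468047 = (-438968 + (1/115)*1020)*(1/468047) = (-438968 + 204/23)*(1/468047) = -10096060/23*1/468047 = -10096060/10765081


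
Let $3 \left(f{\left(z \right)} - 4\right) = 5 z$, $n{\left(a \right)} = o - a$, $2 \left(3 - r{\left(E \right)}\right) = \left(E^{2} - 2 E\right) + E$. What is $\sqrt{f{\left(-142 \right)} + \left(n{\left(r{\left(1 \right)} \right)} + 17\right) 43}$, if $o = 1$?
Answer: $\frac{\sqrt{3711}}{3} \approx 20.306$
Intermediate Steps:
$r{\left(E \right)} = 3 + \frac{E}{2} - \frac{E^{2}}{2}$ ($r{\left(E \right)} = 3 - \frac{\left(E^{2} - 2 E\right) + E}{2} = 3 - \frac{E^{2} - E}{2} = 3 - \left(\frac{E^{2}}{2} - \frac{E}{2}\right) = 3 + \frac{E}{2} - \frac{E^{2}}{2}$)
$n{\left(a \right)} = 1 - a$
$f{\left(z \right)} = 4 + \frac{5 z}{3}$
$\sqrt{f{\left(-142 \right)} + \left(n{\left(r{\left(1 \right)} \right)} + 17\right) 43} = \sqrt{\left(4 + \frac{5}{3} \left(-142\right)\right) + \left(\left(1 - \left(3 + \frac{1}{2} \cdot 1 - \frac{1^{2}}{2}\right)\right) + 17\right) 43} = \sqrt{\left(4 - \frac{710}{3}\right) + \left(\left(1 - \left(3 + \frac{1}{2} - \frac{1}{2}\right)\right) + 17\right) 43} = \sqrt{- \frac{698}{3} + \left(\left(1 - \left(3 + \frac{1}{2} - \frac{1}{2}\right)\right) + 17\right) 43} = \sqrt{- \frac{698}{3} + \left(\left(1 - 3\right) + 17\right) 43} = \sqrt{- \frac{698}{3} + \left(-2 + 17\right) 43} = \sqrt{- \frac{698}{3} + 15 \cdot 43} = \sqrt{- \frac{698}{3} + 645} = \sqrt{\frac{1237}{3}} = \frac{\sqrt{3711}}{3}$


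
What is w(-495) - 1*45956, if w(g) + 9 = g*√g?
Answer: -45965 - 1485*I*√55 ≈ -45965.0 - 11013.0*I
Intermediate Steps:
w(g) = -9 + g^(3/2) (w(g) = -9 + g*√g = -9 + g^(3/2))
w(-495) - 1*45956 = (-9 + (-495)^(3/2)) - 1*45956 = (-9 - 1485*I*√55) - 45956 = -45965 - 1485*I*√55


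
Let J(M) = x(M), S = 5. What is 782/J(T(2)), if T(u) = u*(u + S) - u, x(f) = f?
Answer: 391/6 ≈ 65.167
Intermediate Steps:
T(u) = -u + u*(5 + u) (T(u) = u*(u + 5) - u = u*(5 + u) - u = -u + u*(5 + u))
J(M) = M
782/J(T(2)) = 782/((2*(4 + 2))) = 782/((2*6)) = 782/12 = 782*(1/12) = 391/6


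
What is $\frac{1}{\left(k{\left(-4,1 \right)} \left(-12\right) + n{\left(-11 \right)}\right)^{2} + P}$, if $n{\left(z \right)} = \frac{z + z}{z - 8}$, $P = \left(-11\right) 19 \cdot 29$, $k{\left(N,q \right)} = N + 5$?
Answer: $- \frac{361}{2145585} \approx -0.00016825$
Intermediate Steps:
$k{\left(N,q \right)} = 5 + N$
$P = -6061$ ($P = \left(-209\right) 29 = -6061$)
$n{\left(z \right)} = \frac{2 z}{-8 + z}$
$\frac{1}{\left(k{\left(-4,1 \right)} \left(-12\right) + n{\left(-11 \right)}\right)^{2} + P} = \frac{1}{\left(\left(5 - 4\right) \left(-12\right) + 2 \left(-11\right) \frac{1}{-8 - 11}\right)^{2} - 6061} = \frac{1}{\left(1 \left(-12\right) + 2 \left(-11\right) \frac{1}{-19}\right)^{2} - 6061} = \frac{1}{\left(-12 + 2 \left(-11\right) \left(- \frac{1}{19}\right)\right)^{2} - 6061} = \frac{1}{\left(-12 + \frac{22}{19}\right)^{2} - 6061} = \frac{1}{\left(- \frac{206}{19}\right)^{2} - 6061} = \frac{1}{\frac{42436}{361} - 6061} = \frac{1}{- \frac{2145585}{361}} = - \frac{361}{2145585}$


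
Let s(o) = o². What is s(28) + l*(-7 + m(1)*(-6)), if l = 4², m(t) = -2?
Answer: 864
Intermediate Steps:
l = 16
s(28) + l*(-7 + m(1)*(-6)) = 28² + 16*(-7 - 2*(-6)) = 784 + 16*(-7 + 12) = 784 + 16*5 = 784 + 80 = 864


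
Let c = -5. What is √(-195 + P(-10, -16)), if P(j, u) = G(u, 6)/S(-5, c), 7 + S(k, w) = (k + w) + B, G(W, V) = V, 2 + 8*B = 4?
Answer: I*√876963/67 ≈ 13.977*I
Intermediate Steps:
B = ¼ (B = -¼ + (⅛)*4 = -¼ + ½ = ¼ ≈ 0.25000)
S(k, w) = -27/4 + k + w (S(k, w) = -7 + ((k + w) + ¼) = -7 + (¼ + k + w) = -27/4 + k + w)
P(j, u) = -24/67 (P(j, u) = 6/(-27/4 - 5 - 5) = 6/(-67/4) = 6*(-4/67) = -24/67)
√(-195 + P(-10, -16)) = √(-195 - 24/67) = √(-13089/67) = I*√876963/67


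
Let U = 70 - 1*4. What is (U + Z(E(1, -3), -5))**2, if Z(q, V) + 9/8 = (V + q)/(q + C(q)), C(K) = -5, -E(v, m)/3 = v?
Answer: 277729/64 ≈ 4339.5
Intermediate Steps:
E(v, m) = -3*v
Z(q, V) = -9/8 + (V + q)/(-5 + q) (Z(q, V) = -9/8 + (V + q)/(q - 5) = -9/8 + (V + q)/(-5 + q))
U = 66 (U = 70 - 4 = 66)
(U + Z(E(1, -3), -5))**2 = (66 + (45 - (-3) + 8*(-5))/(8*(-5 - 3*1)))**2 = (66 + (45 - 1*(-3) - 40)/(8*(-5 - 3)))**2 = (66 + (1/8)*(45 + 3 - 40)/(-8))**2 = (66 + (1/8)*(-1/8)*8)**2 = (66 - 1/8)**2 = (527/8)**2 = 277729/64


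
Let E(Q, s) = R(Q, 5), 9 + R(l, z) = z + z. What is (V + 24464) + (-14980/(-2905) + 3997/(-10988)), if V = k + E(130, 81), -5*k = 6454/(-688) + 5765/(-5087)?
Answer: 48819637358680839/1994926669640 ≈ 24472.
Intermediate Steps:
R(l, z) = -9 + 2*z (R(l, z) = -9 + (z + z) = -9 + 2*z)
E(Q, s) = 1 (E(Q, s) = -9 + 2*5 = -9 + 10 = 1)
k = 18398909/8749640 (k = -(6454/(-688) + 5765/(-5087))/5 = -(6454*(-1/688) + 5765*(-1/5087))/5 = -(-3227/344 - 5765/5087)/5 = -⅕*(-18398909/1749928) = 18398909/8749640 ≈ 2.1028)
V = 27148549/8749640 (V = 18398909/8749640 + 1 = 27148549/8749640 ≈ 3.1028)
(V + 24464) + (-14980/(-2905) + 3997/(-10988)) = (27148549/8749640 + 24464) + (-14980/(-2905) + 3997/(-10988)) = 214078341509/8749640 + (-14980*(-1/2905) + 3997*(-1/10988)) = 214078341509/8749640 + (428/83 - 3997/10988) = 214078341509/8749640 + 4371113/912004 = 48819637358680839/1994926669640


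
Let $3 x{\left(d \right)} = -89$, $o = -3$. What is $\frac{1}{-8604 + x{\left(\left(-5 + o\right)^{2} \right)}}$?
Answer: $- \frac{3}{25901} \approx -0.00011583$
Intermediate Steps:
$x{\left(d \right)} = - \frac{89}{3}$ ($x{\left(d \right)} = \frac{1}{3} \left(-89\right) = - \frac{89}{3}$)
$\frac{1}{-8604 + x{\left(\left(-5 + o\right)^{2} \right)}} = \frac{1}{-8604 - \frac{89}{3}} = \frac{1}{- \frac{25901}{3}} = - \frac{3}{25901}$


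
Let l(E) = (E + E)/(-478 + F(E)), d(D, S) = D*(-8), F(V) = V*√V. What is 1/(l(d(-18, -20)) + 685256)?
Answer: 625/428285144 ≈ 1.4593e-6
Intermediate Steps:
F(V) = V^(3/2)
d(D, S) = -8*D
l(E) = 2*E/(-478 + E^(3/2)) (l(E) = (E + E)/(-478 + E^(3/2)) = (2*E)/(-478 + E^(3/2)) = 2*E/(-478 + E^(3/2)))
1/(l(d(-18, -20)) + 685256) = 1/(2*(-8*(-18))/(-478 + (-8*(-18))^(3/2)) + 685256) = 1/(2*144/(-478 + 144^(3/2)) + 685256) = 1/(2*144/(-478 + 1728) + 685256) = 1/(2*144/1250 + 685256) = 1/(2*144*(1/1250) + 685256) = 1/(144/625 + 685256) = 1/(428285144/625) = 625/428285144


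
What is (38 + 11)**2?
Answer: 2401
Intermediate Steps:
(38 + 11)**2 = 49**2 = 2401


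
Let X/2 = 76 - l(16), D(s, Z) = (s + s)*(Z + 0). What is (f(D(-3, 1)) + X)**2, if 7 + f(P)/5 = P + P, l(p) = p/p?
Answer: 3025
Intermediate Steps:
l(p) = 1
D(s, Z) = 2*Z*s (D(s, Z) = (2*s)*Z = 2*Z*s)
f(P) = -35 + 10*P (f(P) = -35 + 5*(P + P) = -35 + 5*(2*P) = -35 + 10*P)
X = 150 (X = 2*(76 - 1*1) = 2*(76 - 1) = 2*75 = 150)
(f(D(-3, 1)) + X)**2 = ((-35 + 10*(2*1*(-3))) + 150)**2 = ((-35 + 10*(-6)) + 150)**2 = ((-35 - 60) + 150)**2 = (-95 + 150)**2 = 55**2 = 3025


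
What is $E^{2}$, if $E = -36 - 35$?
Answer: $5041$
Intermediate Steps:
$E = -71$
$E^{2} = \left(-71\right)^{2} = 5041$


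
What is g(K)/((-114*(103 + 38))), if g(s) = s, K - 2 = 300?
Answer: -151/8037 ≈ -0.018788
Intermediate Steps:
K = 302 (K = 2 + 300 = 302)
g(K)/((-114*(103 + 38))) = 302/((-114*(103 + 38))) = 302/((-114*141)) = 302/(-16074) = 302*(-1/16074) = -151/8037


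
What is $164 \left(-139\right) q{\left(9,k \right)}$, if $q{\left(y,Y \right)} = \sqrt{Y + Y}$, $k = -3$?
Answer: $- 22796 i \sqrt{6} \approx - 55839.0 i$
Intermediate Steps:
$q{\left(y,Y \right)} = \sqrt{2} \sqrt{Y}$ ($q{\left(y,Y \right)} = \sqrt{2 Y} = \sqrt{2} \sqrt{Y}$)
$164 \left(-139\right) q{\left(9,k \right)} = 164 \left(-139\right) \sqrt{2} \sqrt{-3} = - 22796 \sqrt{2} i \sqrt{3} = - 22796 i \sqrt{6}$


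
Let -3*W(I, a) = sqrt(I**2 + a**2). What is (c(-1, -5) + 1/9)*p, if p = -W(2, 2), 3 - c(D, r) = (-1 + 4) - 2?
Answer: 38*sqrt(2)/27 ≈ 1.9904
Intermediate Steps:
W(I, a) = -sqrt(I**2 + a**2)/3
c(D, r) = 2 (c(D, r) = 3 - ((-1 + 4) - 2) = 3 - (3 - 2) = 3 - 1*1 = 3 - 1 = 2)
p = 2*sqrt(2)/3 (p = -(-1)*sqrt(2**2 + 2**2)/3 = -(-1)*sqrt(4 + 4)/3 = -(-1)*sqrt(8)/3 = -(-1)*2*sqrt(2)/3 = -(-2)*sqrt(2)/3 = 2*sqrt(2)/3 ≈ 0.94281)
(c(-1, -5) + 1/9)*p = (2 + 1/9)*(2*sqrt(2)/3) = 19*(2*sqrt(2)/3)/9 = 38*sqrt(2)/27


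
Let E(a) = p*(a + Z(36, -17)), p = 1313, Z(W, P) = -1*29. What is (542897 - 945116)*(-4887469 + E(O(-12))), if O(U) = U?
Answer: 1987485549138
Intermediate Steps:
Z(W, P) = -29
E(a) = -38077 + 1313*a (E(a) = 1313*(a - 29) = 1313*(-29 + a) = -38077 + 1313*a)
(542897 - 945116)*(-4887469 + E(O(-12))) = (542897 - 945116)*(-4887469 + (-38077 + 1313*(-12))) = -402219*(-4887469 + (-38077 - 15756)) = -402219*(-4887469 - 53833) = -402219*(-4941302) = 1987485549138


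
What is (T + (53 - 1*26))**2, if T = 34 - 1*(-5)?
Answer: 4356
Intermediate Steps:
T = 39 (T = 34 + 5 = 39)
(T + (53 - 1*26))**2 = (39 + (53 - 1*26))**2 = (39 + (53 - 26))**2 = (39 + 27)**2 = 66**2 = 4356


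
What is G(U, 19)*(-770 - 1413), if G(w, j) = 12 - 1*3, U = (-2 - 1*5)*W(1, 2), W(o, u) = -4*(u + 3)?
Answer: -19647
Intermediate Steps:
W(o, u) = -12 - 4*u (W(o, u) = -4*(3 + u) = -12 - 4*u)
U = 140 (U = (-2 - 1*5)*(-12 - 4*2) = (-2 - 5)*(-12 - 8) = -7*(-20) = 140)
G(w, j) = 9 (G(w, j) = 12 - 3 = 9)
G(U, 19)*(-770 - 1413) = 9*(-770 - 1413) = 9*(-2183) = -19647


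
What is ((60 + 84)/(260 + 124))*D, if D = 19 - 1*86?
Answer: -201/8 ≈ -25.125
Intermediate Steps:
D = -67 (D = 19 - 86 = -67)
((60 + 84)/(260 + 124))*D = ((60 + 84)/(260 + 124))*(-67) = (144/384)*(-67) = (144*(1/384))*(-67) = (3/8)*(-67) = -201/8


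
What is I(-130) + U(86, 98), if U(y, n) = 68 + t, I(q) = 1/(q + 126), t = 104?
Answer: 687/4 ≈ 171.75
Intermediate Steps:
I(q) = 1/(126 + q)
U(y, n) = 172 (U(y, n) = 68 + 104 = 172)
I(-130) + U(86, 98) = 1/(126 - 130) + 172 = 1/(-4) + 172 = -¼ + 172 = 687/4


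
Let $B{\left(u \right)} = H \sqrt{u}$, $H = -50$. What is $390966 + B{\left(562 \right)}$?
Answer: $390966 - 50 \sqrt{562} \approx 3.8978 \cdot 10^{5}$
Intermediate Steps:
$B{\left(u \right)} = - 50 \sqrt{u}$
$390966 + B{\left(562 \right)} = 390966 - 50 \sqrt{562}$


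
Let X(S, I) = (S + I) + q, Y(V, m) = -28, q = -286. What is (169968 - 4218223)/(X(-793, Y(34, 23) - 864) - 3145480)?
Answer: 4048255/3147451 ≈ 1.2862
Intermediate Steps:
X(S, I) = -286 + I + S (X(S, I) = (S + I) - 286 = (I + S) - 286 = -286 + I + S)
(169968 - 4218223)/(X(-793, Y(34, 23) - 864) - 3145480) = (169968 - 4218223)/((-286 + (-28 - 864) - 793) - 3145480) = -4048255/((-286 - 892 - 793) - 3145480) = -4048255/(-1971 - 3145480) = -4048255/(-3147451) = -4048255*(-1/3147451) = 4048255/3147451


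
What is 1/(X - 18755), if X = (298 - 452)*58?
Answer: -1/27687 ≈ -3.6118e-5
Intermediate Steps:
X = -8932 (X = -154*58 = -8932)
1/(X - 18755) = 1/(-8932 - 18755) = 1/(-27687) = -1/27687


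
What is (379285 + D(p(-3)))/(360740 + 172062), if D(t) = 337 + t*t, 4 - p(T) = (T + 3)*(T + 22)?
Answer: 189819/266401 ≈ 0.71253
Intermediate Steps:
p(T) = 4 - (3 + T)*(22 + T) (p(T) = 4 - (T + 3)*(T + 22) = 4 - (3 + T)*(22 + T))
D(t) = 337 + t²
(379285 + D(p(-3)))/(360740 + 172062) = (379285 + (337 + (-62 - 1*(-3)² - 25*(-3))²))/(360740 + 172062) = (379285 + (337 + (-62 - 1*9 + 75)²))/532802 = (379285 + (337 + (-62 - 9 + 75)²))*(1/532802) = (379285 + (337 + 4²))*(1/532802) = (379285 + (337 + 16))*(1/532802) = (379285 + 353)*(1/532802) = 379638*(1/532802) = 189819/266401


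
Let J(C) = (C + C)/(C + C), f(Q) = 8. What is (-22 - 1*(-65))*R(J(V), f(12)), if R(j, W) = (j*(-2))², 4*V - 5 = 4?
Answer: 172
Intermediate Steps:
V = 9/4 (V = 5/4 + (¼)*4 = 5/4 + 1 = 9/4 ≈ 2.2500)
J(C) = 1 (J(C) = (2*C)/((2*C)) = (2*C)*(1/(2*C)) = 1)
R(j, W) = 4*j² (R(j, W) = (-2*j)² = 4*j²)
(-22 - 1*(-65))*R(J(V), f(12)) = (-22 - 1*(-65))*(4*1²) = (-22 + 65)*(4*1) = 43*4 = 172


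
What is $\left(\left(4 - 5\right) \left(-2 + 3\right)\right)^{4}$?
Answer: $1$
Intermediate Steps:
$\left(\left(4 - 5\right) \left(-2 + 3\right)\right)^{4} = \left(\left(4 - 5\right) 1\right)^{4} = \left(\left(-1\right) 1\right)^{4} = \left(-1\right)^{4} = 1$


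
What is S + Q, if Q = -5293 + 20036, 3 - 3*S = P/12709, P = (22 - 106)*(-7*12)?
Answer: 187379144/12709 ≈ 14744.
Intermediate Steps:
P = 7056 (P = -84*(-84) = 7056)
S = 10357/12709 (S = 1 - 2352/12709 = 10357/12709 ≈ 0.81493)
Q = 14743
S + Q = 10357/12709 + 14743 = 187379144/12709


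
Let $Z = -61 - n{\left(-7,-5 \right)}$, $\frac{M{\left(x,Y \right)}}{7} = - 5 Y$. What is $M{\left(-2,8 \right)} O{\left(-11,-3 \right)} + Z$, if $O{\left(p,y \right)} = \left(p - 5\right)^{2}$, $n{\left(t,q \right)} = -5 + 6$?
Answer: $-71742$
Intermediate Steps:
$n{\left(t,q \right)} = 1$
$O{\left(p,y \right)} = \left(-5 + p\right)^{2}$
$M{\left(x,Y \right)} = - 35 Y$ ($M{\left(x,Y \right)} = 7 \left(- 5 Y\right) = - 35 Y$)
$Z = -62$ ($Z = -61 - 1 = -62$)
$M{\left(-2,8 \right)} O{\left(-11,-3 \right)} + Z = \left(-35\right) 8 \left(-5 - 11\right)^{2} - 62 = - 280 \left(-16\right)^{2} - 62 = \left(-280\right) 256 - 62 = -71680 - 62 = -71742$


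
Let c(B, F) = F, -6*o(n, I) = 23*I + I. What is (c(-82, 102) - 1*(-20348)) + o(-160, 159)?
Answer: 19814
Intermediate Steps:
o(n, I) = -4*I (o(n, I) = -(23*I + I)/6 = -4*I)
(c(-82, 102) - 1*(-20348)) + o(-160, 159) = (102 - 1*(-20348)) - 4*159 = (102 + 20348) - 636 = 20450 - 636 = 19814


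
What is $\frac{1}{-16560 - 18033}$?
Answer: $- \frac{1}{34593} \approx -2.8908 \cdot 10^{-5}$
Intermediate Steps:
$\frac{1}{-16560 - 18033} = \frac{1}{-34593} = - \frac{1}{34593}$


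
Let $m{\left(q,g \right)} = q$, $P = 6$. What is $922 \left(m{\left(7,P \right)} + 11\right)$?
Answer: $16596$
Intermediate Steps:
$922 \left(m{\left(7,P \right)} + 11\right) = 922 \left(7 + 11\right) = 922 \cdot 18 = 16596$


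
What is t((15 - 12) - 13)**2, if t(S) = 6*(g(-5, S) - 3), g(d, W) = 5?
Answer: 144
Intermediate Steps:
t(S) = 12 (t(S) = 6*(5 - 3) = 6*2 = 12)
t((15 - 12) - 13)**2 = 12**2 = 144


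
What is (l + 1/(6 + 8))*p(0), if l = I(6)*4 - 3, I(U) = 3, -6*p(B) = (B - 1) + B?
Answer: 127/84 ≈ 1.5119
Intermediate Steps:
p(B) = 1/6 - B/3 (p(B) = -((B - 1) + B)/6 = -((-1 + B) + B)/6 = -(-1 + 2*B)/6 = 1/6 - B/3)
l = 9 (l = 3*4 - 3 = 12 - 3 = 9)
(l + 1/(6 + 8))*p(0) = (9 + 1/(6 + 8))*(1/6 - 1/3*0) = (9 + 1/14)*(1/6 + 0) = (9 + 1/14)*(1/6) = (127/14)*(1/6) = 127/84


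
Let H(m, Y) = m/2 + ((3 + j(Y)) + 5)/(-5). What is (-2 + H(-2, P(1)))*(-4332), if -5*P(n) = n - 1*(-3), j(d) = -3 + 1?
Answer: 90972/5 ≈ 18194.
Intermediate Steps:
j(d) = -2
P(n) = -⅗ - n/5 (P(n) = -(n - 1*(-3))/5 = -(n + 3)/5 = -(3 + n)/5 = -⅗ - n/5)
H(m, Y) = -6/5 + m/2 (H(m, Y) = m/2 + ((3 - 2) + 5)/(-5) = m*(½) + (1 + 5)*(-⅕) = m/2 + 6*(-⅕) = m/2 - 6/5 = -6/5 + m/2)
(-2 + H(-2, P(1)))*(-4332) = (-2 + (-6/5 + (½)*(-2)))*(-4332) = (-2 + (-6/5 - 1))*(-4332) = (-2 - 11/5)*(-4332) = -21/5*(-4332) = 90972/5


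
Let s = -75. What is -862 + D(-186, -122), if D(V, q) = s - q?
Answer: -815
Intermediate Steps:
D(V, q) = -75 - q
-862 + D(-186, -122) = -862 + (-75 - 1*(-122)) = -862 + (-75 + 122) = -862 + 47 = -815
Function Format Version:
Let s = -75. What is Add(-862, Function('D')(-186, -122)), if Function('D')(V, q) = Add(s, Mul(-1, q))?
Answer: -815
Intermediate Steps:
Function('D')(V, q) = Add(-75, Mul(-1, q))
Add(-862, Function('D')(-186, -122)) = Add(-862, Add(-75, Mul(-1, -122))) = Add(-862, Add(-75, 122)) = Add(-862, 47) = -815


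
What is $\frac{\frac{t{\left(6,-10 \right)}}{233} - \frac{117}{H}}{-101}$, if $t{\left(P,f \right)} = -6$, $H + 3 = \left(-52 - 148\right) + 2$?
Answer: $- \frac{8685}{1576711} \approx -0.0055083$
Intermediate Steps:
$H = -201$ ($H = -3 + \left(\left(-52 - 148\right) + 2\right) = -3 + \left(-200 + 2\right) = -3 - 198 = -201$)
$\frac{\frac{t{\left(6,-10 \right)}}{233} - \frac{117}{H}}{-101} = \frac{- \frac{6}{233} - \frac{117}{-201}}{-101} = \left(\left(-6\right) \frac{1}{233} - - \frac{39}{67}\right) \left(- \frac{1}{101}\right) = \left(- \frac{6}{233} + \frac{39}{67}\right) \left(- \frac{1}{101}\right) = \frac{8685}{15611} \left(- \frac{1}{101}\right) = - \frac{8685}{1576711}$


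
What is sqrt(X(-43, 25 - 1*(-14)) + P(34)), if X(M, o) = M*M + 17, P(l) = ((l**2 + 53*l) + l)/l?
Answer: sqrt(1954) ≈ 44.204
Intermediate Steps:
P(l) = (l**2 + 54*l)/l
X(M, o) = 17 + M**2 (X(M, o) = M**2 + 17 = 17 + M**2)
sqrt(X(-43, 25 - 1*(-14)) + P(34)) = sqrt((17 + (-43)**2) + (54 + 34)) = sqrt((17 + 1849) + 88) = sqrt(1866 + 88) = sqrt(1954)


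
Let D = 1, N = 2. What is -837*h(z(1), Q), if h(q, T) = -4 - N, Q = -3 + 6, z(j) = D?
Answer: 5022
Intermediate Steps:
z(j) = 1
Q = 3
h(q, T) = -6 (h(q, T) = -4 - 1*2 = -4 - 2 = -6)
-837*h(z(1), Q) = -837*(-6) = 5022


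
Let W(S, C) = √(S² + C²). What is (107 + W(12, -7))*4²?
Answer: 1712 + 16*√193 ≈ 1934.3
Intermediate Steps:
W(S, C) = √(C² + S²)
(107 + W(12, -7))*4² = (107 + √((-7)² + 12²))*4² = (107 + √(49 + 144))*16 = (107 + √193)*16 = 1712 + 16*√193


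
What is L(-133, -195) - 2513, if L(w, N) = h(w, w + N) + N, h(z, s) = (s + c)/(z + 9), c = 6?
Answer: -167735/62 ≈ -2705.4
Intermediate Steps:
h(z, s) = (6 + s)/(9 + z) (h(z, s) = (s + 6)/(z + 9) = (6 + s)/(9 + z))
L(w, N) = N + (6 + N + w)/(9 + w) (L(w, N) = (6 + (w + N))/(9 + w) + N = (6 + (N + w))/(9 + w) + N = (6 + N + w)/(9 + w) + N = N + (6 + N + w)/(9 + w))
L(-133, -195) - 2513 = (6 - 195 - 133 - 195*(9 - 133))/(9 - 133) - 2513 = (6 - 195 - 133 - 195*(-124))/(-124) - 2513 = -(6 - 195 - 133 + 24180)/124 - 2513 = -1/124*23858 - 2513 = -11929/62 - 2513 = -167735/62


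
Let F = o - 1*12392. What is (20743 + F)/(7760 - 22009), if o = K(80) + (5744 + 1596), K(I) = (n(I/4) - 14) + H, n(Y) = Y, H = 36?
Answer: -15733/14249 ≈ -1.1041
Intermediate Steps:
K(I) = 22 + I/4 (K(I) = (I/4 - 14) + 36 = (-14 + I/4) + 36 = 22 + I/4)
o = 7382 (o = (22 + (1/4)*80) + (5744 + 1596) = (22 + 20) + 7340 = 42 + 7340 = 7382)
F = -5010 (F = 7382 - 1*12392 = 7382 - 12392 = -5010)
(20743 + F)/(7760 - 22009) = (20743 - 5010)/(7760 - 22009) = 15733/(-14249) = 15733*(-1/14249) = -15733/14249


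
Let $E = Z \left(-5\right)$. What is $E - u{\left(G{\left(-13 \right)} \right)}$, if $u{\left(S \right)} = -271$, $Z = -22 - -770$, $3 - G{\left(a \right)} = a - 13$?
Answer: $-3469$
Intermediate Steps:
$G{\left(a \right)} = 16 - a$ ($G{\left(a \right)} = 3 - \left(a - 13\right) = 3 - \left(-13 + a\right) = 16 - a$)
$Z = 748$ ($Z = -22 + 770 = 748$)
$E = -3740$ ($E = 748 \left(-5\right) = -3740$)
$E - u{\left(G{\left(-13 \right)} \right)} = -3740 - -271 = -3740 + 271 = -3469$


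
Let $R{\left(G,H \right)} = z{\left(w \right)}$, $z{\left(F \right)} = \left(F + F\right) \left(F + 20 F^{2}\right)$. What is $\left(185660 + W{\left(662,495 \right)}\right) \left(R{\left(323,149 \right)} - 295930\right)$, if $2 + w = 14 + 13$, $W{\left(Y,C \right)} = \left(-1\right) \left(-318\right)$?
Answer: $61432252960$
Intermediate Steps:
$W{\left(Y,C \right)} = 318$
$w = 25$ ($w = -2 + \left(14 + 13\right) = -2 + 27 = 25$)
$z{\left(F \right)} = 2 F \left(F + 20 F^{2}\right)$
$R{\left(G,H \right)} = 626250$ ($R{\left(G,H \right)} = 25^{2} \left(2 + 40 \cdot 25\right) = 625 \left(2 + 1000\right) = 625 \cdot 1002 = 626250$)
$\left(185660 + W{\left(662,495 \right)}\right) \left(R{\left(323,149 \right)} - 295930\right) = \left(185660 + 318\right) \left(626250 - 295930\right) = 185978 \cdot 330320 = 61432252960$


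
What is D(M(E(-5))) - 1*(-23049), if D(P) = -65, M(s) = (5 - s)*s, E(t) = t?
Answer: 22984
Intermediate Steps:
M(s) = s*(5 - s)
D(M(E(-5))) - 1*(-23049) = -65 - 1*(-23049) = -65 + 23049 = 22984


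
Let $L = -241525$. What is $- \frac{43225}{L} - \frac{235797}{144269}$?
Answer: $- \frac{2028593716}{1393782809} \approx -1.4555$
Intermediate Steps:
$- \frac{43225}{L} - \frac{235797}{144269} = - \frac{43225}{-241525} - \frac{235797}{144269} = \left(-43225\right) \left(- \frac{1}{241525}\right) - \frac{235797}{144269} = \frac{1729}{9661} - \frac{235797}{144269} = - \frac{2028593716}{1393782809}$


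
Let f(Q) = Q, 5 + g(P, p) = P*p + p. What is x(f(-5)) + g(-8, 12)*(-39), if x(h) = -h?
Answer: 3476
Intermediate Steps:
g(P, p) = -5 + p + P*p (g(P, p) = -5 + (P*p + p) = -5 + (p + P*p) = -5 + p + P*p)
x(f(-5)) + g(-8, 12)*(-39) = -1*(-5) + (-5 + 12 - 8*12)*(-39) = 5 + (-5 + 12 - 96)*(-39) = 5 - 89*(-39) = 5 + 3471 = 3476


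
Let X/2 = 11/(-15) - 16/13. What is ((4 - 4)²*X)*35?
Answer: 0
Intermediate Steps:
X = -766/195 (X = 2*(11/(-15) - 16/13) = 2*(11*(-1/15) - 16*1/13) = 2*(-11/15 - 16/13) = 2*(-383/195) = -766/195 ≈ -3.9282)
((4 - 4)²*X)*35 = ((4 - 4)²*(-766/195))*35 = (0²*(-766/195))*35 = (0*(-766/195))*35 = 0*35 = 0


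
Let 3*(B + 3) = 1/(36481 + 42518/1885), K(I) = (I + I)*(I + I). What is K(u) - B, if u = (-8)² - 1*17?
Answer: 1824613634066/206427609 ≈ 8839.0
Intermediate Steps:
u = 47 (u = 64 - 17 = 47)
K(I) = 4*I² (K(I) = (2*I)*(2*I) = 4*I²)
B = -619280942/206427609 (B = -3 + 1/(3*(36481 + 42518/1885)) = -3 + 1/(3*(68809203/1885)) = -3 + (⅓)*(1885/68809203) = -3 + 1885/206427609 = -619280942/206427609 ≈ -3.0000)
K(u) - B = 4*47² - 1*(-619280942/206427609) = 4*2209 + 619280942/206427609 = 8836 + 619280942/206427609 = 1824613634066/206427609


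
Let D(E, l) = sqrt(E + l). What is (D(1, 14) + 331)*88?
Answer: 29128 + 88*sqrt(15) ≈ 29469.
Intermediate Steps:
(D(1, 14) + 331)*88 = (sqrt(1 + 14) + 331)*88 = (sqrt(15) + 331)*88 = (331 + sqrt(15))*88 = 29128 + 88*sqrt(15)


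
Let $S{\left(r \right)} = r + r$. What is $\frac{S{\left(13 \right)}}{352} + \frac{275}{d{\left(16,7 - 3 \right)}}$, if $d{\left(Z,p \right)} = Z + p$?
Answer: $\frac{2433}{176} \approx 13.824$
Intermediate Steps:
$S{\left(r \right)} = 2 r$
$\frac{S{\left(13 \right)}}{352} + \frac{275}{d{\left(16,7 - 3 \right)}} = \frac{2 \cdot 13}{352} + \frac{275}{16 + \left(7 - 3\right)} = 26 \cdot \frac{1}{352} + \frac{275}{16 + 4} = \frac{13}{176} + \frac{275}{20} = \frac{13}{176} + 275 \cdot \frac{1}{20} = \frac{13}{176} + \frac{55}{4} = \frac{2433}{176}$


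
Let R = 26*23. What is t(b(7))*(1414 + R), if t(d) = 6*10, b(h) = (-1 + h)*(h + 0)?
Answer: 120720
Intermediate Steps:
b(h) = h*(-1 + h) (b(h) = (-1 + h)*h = h*(-1 + h))
R = 598
t(d) = 60
t(b(7))*(1414 + R) = 60*(1414 + 598) = 60*2012 = 120720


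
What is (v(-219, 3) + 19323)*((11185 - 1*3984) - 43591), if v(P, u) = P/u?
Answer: -700507500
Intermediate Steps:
(v(-219, 3) + 19323)*((11185 - 1*3984) - 43591) = (-219/3 + 19323)*((11185 - 1*3984) - 43591) = (-219*⅓ + 19323)*((11185 - 3984) - 43591) = (-73 + 19323)*(7201 - 43591) = 19250*(-36390) = -700507500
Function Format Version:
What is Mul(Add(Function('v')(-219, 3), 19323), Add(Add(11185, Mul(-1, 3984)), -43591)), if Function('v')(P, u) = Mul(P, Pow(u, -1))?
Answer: -700507500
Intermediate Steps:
Mul(Add(Function('v')(-219, 3), 19323), Add(Add(11185, Mul(-1, 3984)), -43591)) = Mul(Add(Mul(-219, Pow(3, -1)), 19323), Add(Add(11185, Mul(-1, 3984)), -43591)) = Mul(Add(Mul(-219, Rational(1, 3)), 19323), Add(Add(11185, -3984), -43591)) = Mul(Add(-73, 19323), Add(7201, -43591)) = Mul(19250, -36390) = -700507500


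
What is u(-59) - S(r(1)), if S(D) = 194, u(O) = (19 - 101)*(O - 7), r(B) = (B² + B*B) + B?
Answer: 5218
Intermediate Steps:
r(B) = B + 2*B² (r(B) = (B² + B²) + B = 2*B² + B = B + 2*B²)
u(O) = 574 - 82*O (u(O) = -82*(-7 + O) = 574 - 82*O)
u(-59) - S(r(1)) = (574 - 82*(-59)) - 1*194 = (574 + 4838) - 194 = 5412 - 194 = 5218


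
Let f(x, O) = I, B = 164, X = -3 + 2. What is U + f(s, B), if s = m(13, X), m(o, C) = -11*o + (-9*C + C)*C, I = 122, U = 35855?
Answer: 35977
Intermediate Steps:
X = -1
m(o, C) = -11*o - 8*C**2 (m(o, C) = -11*o + (-8*C)*C = -11*o - 8*C**2)
s = -151 (s = -11*13 - 8*(-1)**2 = -143 - 8*1 = -143 - 8 = -151)
f(x, O) = 122
U + f(s, B) = 35855 + 122 = 35977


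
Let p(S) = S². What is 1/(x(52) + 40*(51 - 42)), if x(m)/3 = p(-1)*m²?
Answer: 1/8472 ≈ 0.00011804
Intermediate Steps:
x(m) = 3*m² (x(m) = 3*((-1)²*m²) = 3*(1*m²) = 3*m²)
1/(x(52) + 40*(51 - 42)) = 1/(3*52² + 40*(51 - 42)) = 1/(3*2704 + 40*9) = 1/(8112 + 360) = 1/8472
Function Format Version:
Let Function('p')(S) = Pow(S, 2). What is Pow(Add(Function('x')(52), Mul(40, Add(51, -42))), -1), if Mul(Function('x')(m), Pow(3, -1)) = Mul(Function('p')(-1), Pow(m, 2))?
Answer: Rational(1, 8472) ≈ 0.00011804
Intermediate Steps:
Function('x')(m) = Mul(3, Pow(m, 2)) (Function('x')(m) = Mul(3, Mul(Pow(-1, 2), Pow(m, 2))) = Mul(3, Mul(1, Pow(m, 2))) = Mul(3, Pow(m, 2)))
Pow(Add(Function('x')(52), Mul(40, Add(51, -42))), -1) = Pow(Add(Mul(3, Pow(52, 2)), Mul(40, Add(51, -42))), -1) = Pow(Add(Mul(3, 2704), Mul(40, 9)), -1) = Pow(Add(8112, 360), -1) = Pow(8472, -1) = Rational(1, 8472)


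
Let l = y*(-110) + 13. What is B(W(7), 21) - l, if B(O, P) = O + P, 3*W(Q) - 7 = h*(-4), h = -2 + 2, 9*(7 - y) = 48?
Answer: 581/3 ≈ 193.67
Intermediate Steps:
y = 5/3 (y = 7 - ⅑*48 = 7 - 16/3 = 5/3 ≈ 1.6667)
h = 0
W(Q) = 7/3 (W(Q) = 7/3 + (0*(-4))/3 = 7/3 + (⅓)*0 = 7/3 + 0 = 7/3)
l = -511/3 (l = (5/3)*(-110) + 13 = -550/3 + 13 = -511/3 ≈ -170.33)
B(W(7), 21) - l = (7/3 + 21) - 1*(-511/3) = 70/3 + 511/3 = 581/3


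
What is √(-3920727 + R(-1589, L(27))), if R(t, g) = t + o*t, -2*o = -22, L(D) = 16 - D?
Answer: 3*I*√437755 ≈ 1984.9*I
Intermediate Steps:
o = 11 (o = -½*(-22) = 11)
R(t, g) = 12*t (R(t, g) = t + 11*t = 12*t)
√(-3920727 + R(-1589, L(27))) = √(-3920727 + 12*(-1589)) = √(-3920727 - 19068) = √(-3939795) = 3*I*√437755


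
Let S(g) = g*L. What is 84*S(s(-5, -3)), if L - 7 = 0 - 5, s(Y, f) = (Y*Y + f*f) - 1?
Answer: 5544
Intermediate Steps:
s(Y, f) = -1 + Y**2 + f**2 (s(Y, f) = (Y**2 + f**2) - 1 = -1 + Y**2 + f**2)
L = 2 (L = 7 + (0 - 5) = 7 - 5 = 2)
S(g) = 2*g (S(g) = g*2 = 2*g)
84*S(s(-5, -3)) = 84*(2*(-1 + (-5)**2 + (-3)**2)) = 84*(2*(-1 + 25 + 9)) = 84*(2*33) = 84*66 = 5544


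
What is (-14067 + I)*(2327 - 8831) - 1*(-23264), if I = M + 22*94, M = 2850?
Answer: 59528360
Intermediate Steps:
I = 4918 (I = 2850 + 22*94 = 2850 + 2068 = 4918)
(-14067 + I)*(2327 - 8831) - 1*(-23264) = (-14067 + 4918)*(2327 - 8831) - 1*(-23264) = -9149*(-6504) + 23264 = 59505096 + 23264 = 59528360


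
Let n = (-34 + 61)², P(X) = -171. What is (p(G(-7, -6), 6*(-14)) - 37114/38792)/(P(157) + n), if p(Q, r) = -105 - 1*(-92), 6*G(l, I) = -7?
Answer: -90235/3607656 ≈ -0.025012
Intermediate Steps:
G(l, I) = -7/6 (G(l, I) = (⅙)*(-7) = -7/6)
p(Q, r) = -13 (p(Q, r) = -105 + 92 = -13)
n = 729 (n = 27² = 729)
(p(G(-7, -6), 6*(-14)) - 37114/38792)/(P(157) + n) = (-13 - 37114/38792)/(-171 + 729) = (-13 - 37114*1/38792)/558 = (-13 - 18557/19396)*(1/558) = -270705/19396*1/558 = -90235/3607656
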